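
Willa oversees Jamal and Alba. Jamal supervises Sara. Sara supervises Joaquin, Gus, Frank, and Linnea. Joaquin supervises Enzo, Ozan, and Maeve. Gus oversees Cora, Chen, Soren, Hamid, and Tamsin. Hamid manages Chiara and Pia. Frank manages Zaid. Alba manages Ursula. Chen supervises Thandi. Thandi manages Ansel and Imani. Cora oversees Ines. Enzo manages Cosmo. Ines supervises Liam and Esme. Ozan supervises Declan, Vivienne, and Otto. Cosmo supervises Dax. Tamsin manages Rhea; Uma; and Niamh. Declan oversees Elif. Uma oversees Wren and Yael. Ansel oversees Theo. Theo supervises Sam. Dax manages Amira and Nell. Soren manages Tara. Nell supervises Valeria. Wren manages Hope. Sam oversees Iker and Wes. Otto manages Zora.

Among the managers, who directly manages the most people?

Direct-report counts: Willa has 2; Alba has 1; Jamal has 1; Sara has 4; Frank has 1; Gus has 5; Soren has 1; Tamsin has 3; Uma has 2; Wren has 1; Cora has 1; Ines has 2; Chen has 1; Thandi has 2; Ansel has 1; Theo has 1; Sam has 2; Hamid has 2; Joaquin has 3; Ozan has 3; Otto has 1; Declan has 1; Enzo has 1; Cosmo has 1; Dax has 2; Nell has 1. The largest is 5, held by Gus.

Gus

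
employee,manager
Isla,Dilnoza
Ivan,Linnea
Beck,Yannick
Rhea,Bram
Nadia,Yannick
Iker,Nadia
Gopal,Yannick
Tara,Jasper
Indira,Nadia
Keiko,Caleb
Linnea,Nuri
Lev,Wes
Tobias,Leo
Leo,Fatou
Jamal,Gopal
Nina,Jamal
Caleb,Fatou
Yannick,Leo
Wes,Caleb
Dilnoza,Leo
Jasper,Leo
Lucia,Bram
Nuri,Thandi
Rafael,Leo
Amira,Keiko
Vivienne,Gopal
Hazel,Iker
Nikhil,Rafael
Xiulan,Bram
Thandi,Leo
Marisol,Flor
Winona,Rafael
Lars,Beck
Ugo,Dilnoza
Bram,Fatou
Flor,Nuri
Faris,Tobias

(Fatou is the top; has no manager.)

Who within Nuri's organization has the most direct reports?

Nuri

Direct-report counts within Nuri's organization: Nuri has 2; Linnea has 1; Flor has 1. The largest is 2, held by Nuri.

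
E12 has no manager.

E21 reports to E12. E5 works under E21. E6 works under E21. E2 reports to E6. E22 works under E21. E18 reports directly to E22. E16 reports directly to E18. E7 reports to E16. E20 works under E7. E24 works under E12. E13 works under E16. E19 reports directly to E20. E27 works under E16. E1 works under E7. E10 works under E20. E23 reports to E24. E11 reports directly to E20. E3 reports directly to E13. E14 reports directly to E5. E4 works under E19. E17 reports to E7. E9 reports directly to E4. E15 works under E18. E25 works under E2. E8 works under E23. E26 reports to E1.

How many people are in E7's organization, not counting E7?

9

E7 directly manages E20, E1, E17. Under E20: E11, E10, E19, E4, E9 (5). Under E1: E26 (1). E17 has no reports. So E7's organization is 3 direct reports plus everyone under them: 6 + 2 + 1 = 9.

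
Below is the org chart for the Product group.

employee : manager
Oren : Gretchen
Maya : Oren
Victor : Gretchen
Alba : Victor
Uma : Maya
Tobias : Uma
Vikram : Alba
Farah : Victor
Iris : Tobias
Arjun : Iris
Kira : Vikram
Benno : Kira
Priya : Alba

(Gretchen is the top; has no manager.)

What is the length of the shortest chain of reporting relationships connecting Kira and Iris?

Kira is 4 levels below Gretchen, and Iris is 5 levels below Gretchen (their lowest common manager). The shortest path runs up from Kira to Gretchen and back down to Iris: 4 + 5 = 9 links.

9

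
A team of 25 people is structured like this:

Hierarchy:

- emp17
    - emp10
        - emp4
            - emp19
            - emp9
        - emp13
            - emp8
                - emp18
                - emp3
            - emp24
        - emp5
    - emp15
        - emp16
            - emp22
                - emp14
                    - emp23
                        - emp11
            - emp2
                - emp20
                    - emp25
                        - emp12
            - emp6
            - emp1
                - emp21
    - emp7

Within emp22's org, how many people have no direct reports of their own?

1

The only person in emp22's organization with no one reporting to them is emp11. That is 1.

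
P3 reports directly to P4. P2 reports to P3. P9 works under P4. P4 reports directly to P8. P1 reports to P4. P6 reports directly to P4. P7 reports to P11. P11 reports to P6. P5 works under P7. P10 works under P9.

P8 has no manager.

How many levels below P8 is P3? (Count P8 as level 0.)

2

Chain from P3 up to P8: P3 → P4 → P8. That is 2 steps up, so P3 is 2 levels below P8.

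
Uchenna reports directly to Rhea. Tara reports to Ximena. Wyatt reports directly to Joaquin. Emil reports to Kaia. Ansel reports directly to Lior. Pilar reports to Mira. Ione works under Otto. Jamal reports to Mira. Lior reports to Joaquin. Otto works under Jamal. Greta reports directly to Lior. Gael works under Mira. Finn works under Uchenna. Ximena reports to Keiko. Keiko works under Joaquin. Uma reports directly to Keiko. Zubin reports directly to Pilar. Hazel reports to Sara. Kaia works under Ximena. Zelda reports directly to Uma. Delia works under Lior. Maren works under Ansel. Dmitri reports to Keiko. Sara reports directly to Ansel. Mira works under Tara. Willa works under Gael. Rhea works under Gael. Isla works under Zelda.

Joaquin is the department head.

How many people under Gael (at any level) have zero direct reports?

2

The people in Gael's organization with no one reporting to them are Finn, Willa. That is 2.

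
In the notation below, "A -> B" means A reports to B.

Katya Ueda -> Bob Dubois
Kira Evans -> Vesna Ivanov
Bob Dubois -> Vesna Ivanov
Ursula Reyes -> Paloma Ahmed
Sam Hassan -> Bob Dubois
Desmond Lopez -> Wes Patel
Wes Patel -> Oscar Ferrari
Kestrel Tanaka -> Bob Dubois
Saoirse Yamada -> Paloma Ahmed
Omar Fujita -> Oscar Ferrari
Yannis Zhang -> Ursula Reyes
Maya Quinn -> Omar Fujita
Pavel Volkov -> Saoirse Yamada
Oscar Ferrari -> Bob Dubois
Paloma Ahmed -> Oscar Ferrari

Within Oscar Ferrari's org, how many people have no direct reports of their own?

The people in Oscar Ferrari's organization with no one reporting to them are Maya Quinn, Yannis Zhang, Pavel Volkov, Desmond Lopez. That is 4.

4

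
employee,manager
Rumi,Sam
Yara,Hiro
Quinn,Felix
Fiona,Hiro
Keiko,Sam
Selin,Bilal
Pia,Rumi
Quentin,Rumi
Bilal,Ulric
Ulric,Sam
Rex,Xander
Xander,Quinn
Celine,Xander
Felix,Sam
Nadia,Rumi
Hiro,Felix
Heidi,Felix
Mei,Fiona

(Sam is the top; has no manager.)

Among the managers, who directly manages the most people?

Sam

Direct-report counts: Sam has 4; Rumi has 3; Felix has 3; Hiro has 2; Fiona has 1; Quinn has 1; Xander has 2; Ulric has 1; Bilal has 1. The largest is 4, held by Sam.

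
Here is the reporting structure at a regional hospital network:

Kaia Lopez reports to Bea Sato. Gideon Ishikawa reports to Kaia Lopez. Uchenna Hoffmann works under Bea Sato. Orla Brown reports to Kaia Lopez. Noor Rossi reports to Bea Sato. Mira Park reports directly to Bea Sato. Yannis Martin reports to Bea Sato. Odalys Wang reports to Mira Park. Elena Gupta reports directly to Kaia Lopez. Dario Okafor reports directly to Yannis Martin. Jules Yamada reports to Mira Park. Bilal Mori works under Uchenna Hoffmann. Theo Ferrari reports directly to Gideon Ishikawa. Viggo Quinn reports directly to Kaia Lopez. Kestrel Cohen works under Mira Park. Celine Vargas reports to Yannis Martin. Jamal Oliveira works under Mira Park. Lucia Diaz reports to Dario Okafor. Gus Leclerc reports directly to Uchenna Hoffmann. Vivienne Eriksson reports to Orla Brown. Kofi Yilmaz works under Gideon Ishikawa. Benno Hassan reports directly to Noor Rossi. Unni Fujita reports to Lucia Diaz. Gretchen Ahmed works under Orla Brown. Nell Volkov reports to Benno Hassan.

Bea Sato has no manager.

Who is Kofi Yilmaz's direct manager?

Kofi Yilmaz reports directly to Gideon Ishikawa.

Gideon Ishikawa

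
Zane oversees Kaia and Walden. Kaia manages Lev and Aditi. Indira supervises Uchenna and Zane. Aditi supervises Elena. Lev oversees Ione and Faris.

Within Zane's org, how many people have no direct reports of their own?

4

The people in Zane's organization with no one reporting to them are Walden, Elena, Faris, Ione. That is 4.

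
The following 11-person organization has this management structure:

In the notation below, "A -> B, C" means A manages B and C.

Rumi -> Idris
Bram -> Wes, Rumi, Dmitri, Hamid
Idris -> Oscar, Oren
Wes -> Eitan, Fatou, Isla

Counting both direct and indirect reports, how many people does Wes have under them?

3

Wes directly manages Eitan, Fatou, Isla. Eitan has no reports. Fatou has no reports. Isla has no reports. So Wes's organization is 3 direct reports plus everyone under them: 1 + 1 + 1 = 3.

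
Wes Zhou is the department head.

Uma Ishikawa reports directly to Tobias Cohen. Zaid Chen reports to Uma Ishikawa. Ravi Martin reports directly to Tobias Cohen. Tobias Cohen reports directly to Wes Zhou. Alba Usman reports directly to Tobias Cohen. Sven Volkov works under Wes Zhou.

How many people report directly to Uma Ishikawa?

1

Uma Ishikawa directly manages Zaid Chen. That is 1 direct report.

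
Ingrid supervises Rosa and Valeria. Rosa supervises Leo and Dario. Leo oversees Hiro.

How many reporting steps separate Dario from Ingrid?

Chain from Dario up to Ingrid: Dario → Rosa → Ingrid. That is 2 steps up, so Dario is 2 levels below Ingrid.

2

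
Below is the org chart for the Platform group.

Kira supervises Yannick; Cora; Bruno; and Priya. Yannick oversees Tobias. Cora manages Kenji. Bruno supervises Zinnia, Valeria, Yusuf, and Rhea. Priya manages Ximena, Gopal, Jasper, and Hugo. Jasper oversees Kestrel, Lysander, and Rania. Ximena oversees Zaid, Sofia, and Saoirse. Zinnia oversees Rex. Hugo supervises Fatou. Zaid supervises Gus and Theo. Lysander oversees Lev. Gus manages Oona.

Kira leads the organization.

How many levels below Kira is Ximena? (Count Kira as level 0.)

Chain from Ximena up to Kira: Ximena → Priya → Kira. That is 2 steps up, so Ximena is 2 levels below Kira.

2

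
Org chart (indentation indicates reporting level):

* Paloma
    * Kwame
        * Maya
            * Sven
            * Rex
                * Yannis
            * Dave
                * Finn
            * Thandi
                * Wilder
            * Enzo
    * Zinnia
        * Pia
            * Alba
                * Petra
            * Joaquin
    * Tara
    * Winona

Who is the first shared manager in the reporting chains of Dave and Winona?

Paloma

Dave's chain of managers is Maya, Kwame, Paloma. Winona's chain of managers is Paloma. The first manager that appears in both chains is Paloma.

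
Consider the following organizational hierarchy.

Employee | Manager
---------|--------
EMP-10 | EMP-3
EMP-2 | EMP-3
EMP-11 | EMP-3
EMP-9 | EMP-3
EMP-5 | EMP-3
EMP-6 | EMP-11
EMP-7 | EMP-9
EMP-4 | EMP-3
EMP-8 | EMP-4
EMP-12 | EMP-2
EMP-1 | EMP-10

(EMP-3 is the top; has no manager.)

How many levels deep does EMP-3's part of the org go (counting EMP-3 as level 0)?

The longest chain under EMP-3 runs EMP-3 → EMP-4 → EMP-8, which is 2 levels below EMP-3.

2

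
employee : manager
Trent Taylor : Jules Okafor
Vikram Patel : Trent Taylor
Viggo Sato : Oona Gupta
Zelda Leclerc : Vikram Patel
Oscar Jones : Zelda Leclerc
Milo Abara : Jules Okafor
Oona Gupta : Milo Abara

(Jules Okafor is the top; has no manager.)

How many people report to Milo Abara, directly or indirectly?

Milo Abara directly manages Oona Gupta. Under Oona Gupta: Viggo Sato (1). That's 2 in total.

2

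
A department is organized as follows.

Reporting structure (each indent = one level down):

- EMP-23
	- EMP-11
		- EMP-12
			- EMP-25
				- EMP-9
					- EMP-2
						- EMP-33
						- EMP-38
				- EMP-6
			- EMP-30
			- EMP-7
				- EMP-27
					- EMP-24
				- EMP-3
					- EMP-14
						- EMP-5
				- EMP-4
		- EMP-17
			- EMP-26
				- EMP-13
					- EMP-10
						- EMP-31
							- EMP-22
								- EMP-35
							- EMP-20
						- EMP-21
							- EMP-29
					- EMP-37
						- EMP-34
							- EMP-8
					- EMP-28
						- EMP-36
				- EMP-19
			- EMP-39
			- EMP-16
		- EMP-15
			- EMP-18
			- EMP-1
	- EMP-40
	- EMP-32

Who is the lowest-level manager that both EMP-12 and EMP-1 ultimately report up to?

EMP-11

EMP-12's chain of managers is EMP-11, EMP-23. EMP-1's chain of managers is EMP-15, EMP-11, EMP-23. The first manager that appears in both chains is EMP-11.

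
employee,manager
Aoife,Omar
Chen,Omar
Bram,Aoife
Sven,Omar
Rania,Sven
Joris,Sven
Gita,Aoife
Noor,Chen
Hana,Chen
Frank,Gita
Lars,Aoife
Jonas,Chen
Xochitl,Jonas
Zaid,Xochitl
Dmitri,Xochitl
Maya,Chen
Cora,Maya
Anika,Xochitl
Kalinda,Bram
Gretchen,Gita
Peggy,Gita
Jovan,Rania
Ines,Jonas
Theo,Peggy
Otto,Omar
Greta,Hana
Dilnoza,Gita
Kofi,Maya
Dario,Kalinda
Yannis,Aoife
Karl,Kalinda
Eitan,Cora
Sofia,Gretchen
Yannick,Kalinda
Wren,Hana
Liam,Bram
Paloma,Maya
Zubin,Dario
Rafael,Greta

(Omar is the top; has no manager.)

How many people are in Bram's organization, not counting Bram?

Bram directly manages Kalinda, Liam. Under Kalinda: Yannick, Karl, Dario, Zubin (4). Liam has no reports. So Bram's organization is 2 direct reports plus everyone under them: 5 + 1 = 6.

6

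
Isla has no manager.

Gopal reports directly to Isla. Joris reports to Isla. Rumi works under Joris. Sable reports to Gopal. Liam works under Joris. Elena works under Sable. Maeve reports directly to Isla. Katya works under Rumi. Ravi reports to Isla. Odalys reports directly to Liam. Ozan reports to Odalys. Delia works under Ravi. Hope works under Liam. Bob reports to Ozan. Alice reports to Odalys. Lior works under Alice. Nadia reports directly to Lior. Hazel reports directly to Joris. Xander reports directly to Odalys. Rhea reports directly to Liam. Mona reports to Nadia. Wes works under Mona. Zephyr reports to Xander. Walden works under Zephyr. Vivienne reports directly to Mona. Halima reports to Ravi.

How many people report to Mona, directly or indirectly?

Mona directly manages Wes, Vivienne. Wes has no reports. Vivienne has no reports. So Mona's organization is 2 direct reports plus everyone under them: 1 + 1 = 2.

2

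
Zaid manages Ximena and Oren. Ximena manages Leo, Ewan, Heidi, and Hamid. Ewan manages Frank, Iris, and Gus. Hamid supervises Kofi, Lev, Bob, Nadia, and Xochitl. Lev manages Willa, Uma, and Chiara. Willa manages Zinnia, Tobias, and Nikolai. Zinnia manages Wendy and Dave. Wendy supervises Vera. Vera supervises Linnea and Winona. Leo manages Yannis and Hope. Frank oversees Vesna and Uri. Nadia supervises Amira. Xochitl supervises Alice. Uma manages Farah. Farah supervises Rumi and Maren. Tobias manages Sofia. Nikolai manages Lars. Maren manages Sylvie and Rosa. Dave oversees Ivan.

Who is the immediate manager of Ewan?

Ewan reports directly to Ximena.

Ximena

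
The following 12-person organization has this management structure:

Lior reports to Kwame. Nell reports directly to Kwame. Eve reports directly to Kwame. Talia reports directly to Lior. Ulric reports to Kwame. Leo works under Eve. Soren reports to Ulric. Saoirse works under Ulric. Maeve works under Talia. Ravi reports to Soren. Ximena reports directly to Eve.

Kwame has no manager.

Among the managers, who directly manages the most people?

Direct-report counts: Kwame has 4; Ulric has 2; Soren has 1; Eve has 2; Lior has 1; Talia has 1. The largest is 4, held by Kwame.

Kwame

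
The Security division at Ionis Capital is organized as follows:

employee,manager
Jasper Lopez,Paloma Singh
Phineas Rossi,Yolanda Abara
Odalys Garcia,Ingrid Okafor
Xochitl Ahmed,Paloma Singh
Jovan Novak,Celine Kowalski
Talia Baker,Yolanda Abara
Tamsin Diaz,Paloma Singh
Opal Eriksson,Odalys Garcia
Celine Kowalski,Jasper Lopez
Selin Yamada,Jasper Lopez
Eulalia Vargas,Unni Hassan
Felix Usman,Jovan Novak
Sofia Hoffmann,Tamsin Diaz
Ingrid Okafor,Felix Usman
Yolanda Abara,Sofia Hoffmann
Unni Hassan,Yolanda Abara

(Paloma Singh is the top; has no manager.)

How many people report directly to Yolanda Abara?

3

Yolanda Abara directly manages Unni Hassan, Phineas Rossi, Talia Baker. That is 3 direct reports.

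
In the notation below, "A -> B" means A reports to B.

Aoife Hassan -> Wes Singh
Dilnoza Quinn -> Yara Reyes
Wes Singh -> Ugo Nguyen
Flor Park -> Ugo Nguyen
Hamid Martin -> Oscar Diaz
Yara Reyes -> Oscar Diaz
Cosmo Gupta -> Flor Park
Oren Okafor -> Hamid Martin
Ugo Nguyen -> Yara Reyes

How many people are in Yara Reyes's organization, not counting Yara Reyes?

Yara Reyes directly manages Ugo Nguyen, Dilnoza Quinn. Under Ugo Nguyen: Flor Park, Cosmo Gupta, Wes Singh, Aoife Hassan (4). Dilnoza Quinn has no reports. So Yara Reyes's organization is 2 direct reports plus everyone under them: 5 + 1 = 6.

6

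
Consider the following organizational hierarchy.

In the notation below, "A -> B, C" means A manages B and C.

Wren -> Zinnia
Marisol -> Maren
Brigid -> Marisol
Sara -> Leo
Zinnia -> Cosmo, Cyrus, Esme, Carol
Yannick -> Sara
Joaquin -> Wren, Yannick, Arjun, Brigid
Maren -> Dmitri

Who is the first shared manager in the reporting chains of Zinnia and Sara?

Zinnia's chain of managers is Wren, Joaquin. Sara's chain of managers is Yannick, Joaquin. The first manager that appears in both chains is Joaquin.

Joaquin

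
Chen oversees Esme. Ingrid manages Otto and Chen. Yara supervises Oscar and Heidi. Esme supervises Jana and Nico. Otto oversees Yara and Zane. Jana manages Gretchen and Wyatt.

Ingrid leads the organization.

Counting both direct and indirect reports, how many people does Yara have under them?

Yara directly manages Heidi, Oscar. Heidi has no reports. Oscar has no reports. So Yara's organization is 2 direct reports plus everyone under them: 1 + 1 = 2.

2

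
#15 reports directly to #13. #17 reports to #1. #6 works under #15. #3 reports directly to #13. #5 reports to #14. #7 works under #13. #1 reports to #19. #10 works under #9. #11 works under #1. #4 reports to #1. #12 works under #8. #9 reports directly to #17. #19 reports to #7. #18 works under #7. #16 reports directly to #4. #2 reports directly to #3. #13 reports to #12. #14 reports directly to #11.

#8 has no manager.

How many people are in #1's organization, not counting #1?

8

#1 directly manages #11, #17, #4. Under #11: #14, #5 (2). Under #17: #9, #10 (2). Under #4: #16 (1). So #1's organization is 3 direct reports plus everyone under them: 3 + 3 + 2 = 8.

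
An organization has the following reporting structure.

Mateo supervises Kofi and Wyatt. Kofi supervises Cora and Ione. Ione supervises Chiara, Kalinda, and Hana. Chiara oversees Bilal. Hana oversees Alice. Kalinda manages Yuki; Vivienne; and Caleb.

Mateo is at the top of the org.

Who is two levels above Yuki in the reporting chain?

Yuki reports to Kalinda, and Kalinda reports to Ione. So Yuki's skip-level manager is Ione.

Ione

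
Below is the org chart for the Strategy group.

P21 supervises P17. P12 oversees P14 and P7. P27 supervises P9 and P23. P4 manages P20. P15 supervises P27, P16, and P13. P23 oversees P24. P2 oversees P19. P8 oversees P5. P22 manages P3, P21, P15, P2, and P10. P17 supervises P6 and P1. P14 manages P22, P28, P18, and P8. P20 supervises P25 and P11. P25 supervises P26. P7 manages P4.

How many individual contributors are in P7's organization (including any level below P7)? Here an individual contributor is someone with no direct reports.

The people in P7's organization with no one reporting to them are P11, P26. That is 2.

2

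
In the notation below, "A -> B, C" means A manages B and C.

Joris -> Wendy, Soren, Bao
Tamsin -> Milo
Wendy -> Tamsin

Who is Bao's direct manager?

Bao reports directly to Joris.

Joris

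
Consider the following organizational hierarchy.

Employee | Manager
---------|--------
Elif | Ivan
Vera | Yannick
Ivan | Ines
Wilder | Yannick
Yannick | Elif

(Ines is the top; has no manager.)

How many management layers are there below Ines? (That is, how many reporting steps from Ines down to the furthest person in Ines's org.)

The longest chain under Ines runs Ines → Ivan → Elif → Yannick → Wilder, which is 4 levels below Ines.

4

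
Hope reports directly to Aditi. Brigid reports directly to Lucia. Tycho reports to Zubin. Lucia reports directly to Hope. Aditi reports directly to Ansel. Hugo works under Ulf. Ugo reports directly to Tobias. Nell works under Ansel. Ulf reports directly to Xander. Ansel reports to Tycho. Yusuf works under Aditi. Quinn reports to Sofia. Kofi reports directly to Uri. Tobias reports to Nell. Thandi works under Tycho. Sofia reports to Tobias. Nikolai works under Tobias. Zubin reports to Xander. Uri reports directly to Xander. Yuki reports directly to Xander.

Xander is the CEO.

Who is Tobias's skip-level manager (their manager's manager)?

Ansel

Tobias reports to Nell, and Nell reports to Ansel. So Tobias's skip-level manager is Ansel.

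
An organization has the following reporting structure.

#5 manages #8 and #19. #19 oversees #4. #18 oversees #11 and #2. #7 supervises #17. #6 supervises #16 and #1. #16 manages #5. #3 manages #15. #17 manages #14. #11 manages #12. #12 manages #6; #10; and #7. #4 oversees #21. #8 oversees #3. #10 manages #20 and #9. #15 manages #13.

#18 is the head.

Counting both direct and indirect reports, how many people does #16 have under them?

8

#16 directly manages #5. Under #5: #19, #4, #21, #8, #3, #15, #13 (7). That's 8 in total.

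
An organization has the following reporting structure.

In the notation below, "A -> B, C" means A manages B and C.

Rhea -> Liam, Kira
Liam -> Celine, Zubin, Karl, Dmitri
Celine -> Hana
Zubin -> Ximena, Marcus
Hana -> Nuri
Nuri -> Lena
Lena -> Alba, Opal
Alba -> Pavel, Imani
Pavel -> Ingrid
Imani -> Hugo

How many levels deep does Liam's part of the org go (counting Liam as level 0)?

7

The longest chain under Liam runs Liam → Celine → Hana → Nuri → Lena → Alba → Imani → Hugo, which is 7 levels below Liam.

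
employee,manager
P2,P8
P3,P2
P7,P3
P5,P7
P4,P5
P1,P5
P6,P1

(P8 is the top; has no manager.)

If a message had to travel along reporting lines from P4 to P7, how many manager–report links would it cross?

P4 is in P7's organization: the chain from P4 up to P7 is P4 → P5 → P7, which is 2 links.

2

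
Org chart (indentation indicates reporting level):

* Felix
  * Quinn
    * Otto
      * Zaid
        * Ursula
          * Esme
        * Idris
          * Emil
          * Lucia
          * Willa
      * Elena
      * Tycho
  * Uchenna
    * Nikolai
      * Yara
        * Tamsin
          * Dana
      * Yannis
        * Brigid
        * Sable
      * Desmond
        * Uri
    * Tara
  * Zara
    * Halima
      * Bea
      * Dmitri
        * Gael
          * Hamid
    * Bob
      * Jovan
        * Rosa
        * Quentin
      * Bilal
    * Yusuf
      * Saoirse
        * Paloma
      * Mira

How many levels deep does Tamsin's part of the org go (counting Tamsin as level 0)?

The longest chain under Tamsin runs Tamsin → Dana, which is 1 level below Tamsin.

1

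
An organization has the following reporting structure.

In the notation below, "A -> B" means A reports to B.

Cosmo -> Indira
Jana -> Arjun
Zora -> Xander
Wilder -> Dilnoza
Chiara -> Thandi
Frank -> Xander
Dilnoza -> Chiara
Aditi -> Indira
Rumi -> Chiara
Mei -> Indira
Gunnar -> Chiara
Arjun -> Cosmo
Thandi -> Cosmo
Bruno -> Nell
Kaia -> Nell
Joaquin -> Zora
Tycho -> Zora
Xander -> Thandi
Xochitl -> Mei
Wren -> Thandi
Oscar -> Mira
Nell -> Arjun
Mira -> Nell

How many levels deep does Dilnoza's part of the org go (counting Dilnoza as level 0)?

The longest chain under Dilnoza runs Dilnoza → Wilder, which is 1 level below Dilnoza.

1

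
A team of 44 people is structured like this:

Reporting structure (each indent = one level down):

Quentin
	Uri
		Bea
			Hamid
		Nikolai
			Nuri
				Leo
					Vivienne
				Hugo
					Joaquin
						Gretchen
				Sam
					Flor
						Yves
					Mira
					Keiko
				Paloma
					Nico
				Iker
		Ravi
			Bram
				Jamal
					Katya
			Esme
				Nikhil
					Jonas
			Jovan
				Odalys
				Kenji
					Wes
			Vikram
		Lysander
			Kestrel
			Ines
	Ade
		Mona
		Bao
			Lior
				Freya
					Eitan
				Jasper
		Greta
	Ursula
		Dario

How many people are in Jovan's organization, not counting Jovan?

3

Jovan directly manages Odalys, Kenji. Odalys has no reports. Under Kenji: Wes (1). So Jovan's organization is 2 direct reports plus everyone under them: 1 + 2 = 3.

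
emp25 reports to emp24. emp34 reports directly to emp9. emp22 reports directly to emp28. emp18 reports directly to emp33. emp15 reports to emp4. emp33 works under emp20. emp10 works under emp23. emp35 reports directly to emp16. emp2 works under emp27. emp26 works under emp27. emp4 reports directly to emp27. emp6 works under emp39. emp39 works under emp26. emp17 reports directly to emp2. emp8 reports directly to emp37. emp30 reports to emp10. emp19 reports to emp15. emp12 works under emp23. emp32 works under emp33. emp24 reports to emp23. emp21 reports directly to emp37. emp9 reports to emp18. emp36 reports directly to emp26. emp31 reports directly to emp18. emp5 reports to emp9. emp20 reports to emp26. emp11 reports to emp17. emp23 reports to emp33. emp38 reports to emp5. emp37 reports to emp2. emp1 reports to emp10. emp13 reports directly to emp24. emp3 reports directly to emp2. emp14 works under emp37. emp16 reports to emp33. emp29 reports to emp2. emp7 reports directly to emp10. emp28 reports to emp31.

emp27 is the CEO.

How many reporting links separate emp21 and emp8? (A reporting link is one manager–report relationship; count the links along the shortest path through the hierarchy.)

2

emp21 is 1 level below emp37, and emp8 is 1 level below emp37 (their lowest common manager). The shortest path runs up from emp21 to emp37 and back down to emp8: 1 + 1 = 2 links.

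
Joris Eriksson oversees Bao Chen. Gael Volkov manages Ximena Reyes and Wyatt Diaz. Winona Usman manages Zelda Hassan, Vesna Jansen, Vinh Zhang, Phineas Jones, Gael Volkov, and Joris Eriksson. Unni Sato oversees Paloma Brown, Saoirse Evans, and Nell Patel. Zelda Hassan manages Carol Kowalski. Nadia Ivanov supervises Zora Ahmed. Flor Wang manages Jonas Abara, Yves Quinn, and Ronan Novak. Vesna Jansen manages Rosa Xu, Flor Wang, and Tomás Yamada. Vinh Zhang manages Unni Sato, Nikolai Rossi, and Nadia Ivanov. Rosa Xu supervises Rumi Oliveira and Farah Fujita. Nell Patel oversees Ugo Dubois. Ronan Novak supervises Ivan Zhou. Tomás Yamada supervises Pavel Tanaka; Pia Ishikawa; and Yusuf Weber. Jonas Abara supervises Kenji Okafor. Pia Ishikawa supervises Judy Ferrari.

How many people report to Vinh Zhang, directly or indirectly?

8

Vinh Zhang directly manages Unni Sato, Nikolai Rossi, Nadia Ivanov. Under Unni Sato: Nell Patel, Ugo Dubois, Paloma Brown, Saoirse Evans (4). Nikolai Rossi has no reports. Under Nadia Ivanov: Zora Ahmed (1). So Vinh Zhang's organization is 3 direct reports plus everyone under them: 5 + 1 + 2 = 8.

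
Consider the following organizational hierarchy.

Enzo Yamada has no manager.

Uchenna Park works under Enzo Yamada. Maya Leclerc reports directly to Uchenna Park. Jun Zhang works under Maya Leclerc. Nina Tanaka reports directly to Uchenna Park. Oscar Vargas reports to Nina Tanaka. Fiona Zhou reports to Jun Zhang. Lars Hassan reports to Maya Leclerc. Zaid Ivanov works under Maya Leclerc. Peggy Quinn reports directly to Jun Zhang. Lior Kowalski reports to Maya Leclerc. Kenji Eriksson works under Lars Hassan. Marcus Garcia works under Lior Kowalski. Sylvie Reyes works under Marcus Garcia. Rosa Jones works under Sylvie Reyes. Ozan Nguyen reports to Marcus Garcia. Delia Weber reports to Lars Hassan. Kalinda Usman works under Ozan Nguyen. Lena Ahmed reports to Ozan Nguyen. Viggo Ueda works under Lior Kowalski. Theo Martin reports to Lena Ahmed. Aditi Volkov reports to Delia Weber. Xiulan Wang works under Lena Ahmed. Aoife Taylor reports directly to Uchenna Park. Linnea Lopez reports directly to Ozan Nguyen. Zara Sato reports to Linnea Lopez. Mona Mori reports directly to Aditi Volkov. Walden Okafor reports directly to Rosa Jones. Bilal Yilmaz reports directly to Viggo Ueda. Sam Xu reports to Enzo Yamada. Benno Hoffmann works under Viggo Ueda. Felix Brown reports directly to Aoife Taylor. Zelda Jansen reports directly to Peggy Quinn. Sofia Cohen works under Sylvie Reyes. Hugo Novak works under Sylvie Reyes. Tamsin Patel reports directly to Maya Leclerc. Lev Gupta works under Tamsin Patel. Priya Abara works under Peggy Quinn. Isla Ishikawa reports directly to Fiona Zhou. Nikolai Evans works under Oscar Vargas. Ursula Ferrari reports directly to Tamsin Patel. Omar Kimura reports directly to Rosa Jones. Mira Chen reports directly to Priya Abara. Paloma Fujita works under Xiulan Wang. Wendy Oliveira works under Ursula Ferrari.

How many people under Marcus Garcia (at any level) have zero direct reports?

The people in Marcus Garcia's organization with no one reporting to them are Zara Sato, Paloma Fujita, Theo Martin, Kalinda Usman, Hugo Novak, Sofia Cohen, Omar Kimura, Walden Okafor. That is 8.

8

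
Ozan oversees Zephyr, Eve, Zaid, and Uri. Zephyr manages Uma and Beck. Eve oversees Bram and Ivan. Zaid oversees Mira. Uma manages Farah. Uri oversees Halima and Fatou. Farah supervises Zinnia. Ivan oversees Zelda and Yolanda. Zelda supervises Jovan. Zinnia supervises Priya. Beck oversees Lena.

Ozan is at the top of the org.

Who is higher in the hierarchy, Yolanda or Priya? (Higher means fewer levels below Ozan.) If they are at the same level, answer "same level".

Yolanda is 3 levels below Ozan; Priya is 5. Yolanda is higher.

Yolanda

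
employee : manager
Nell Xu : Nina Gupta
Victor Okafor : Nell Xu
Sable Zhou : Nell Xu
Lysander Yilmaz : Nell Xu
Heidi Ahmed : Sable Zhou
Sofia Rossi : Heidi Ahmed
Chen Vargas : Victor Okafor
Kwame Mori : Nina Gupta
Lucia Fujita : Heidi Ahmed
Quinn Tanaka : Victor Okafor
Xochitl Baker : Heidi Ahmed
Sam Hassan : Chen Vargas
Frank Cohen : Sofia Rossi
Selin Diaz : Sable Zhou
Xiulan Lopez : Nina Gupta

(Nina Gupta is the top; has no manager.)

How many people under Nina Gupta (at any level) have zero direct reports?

The people in Nina Gupta's organization with no one reporting to them are Xiulan Lopez, Kwame Mori, Lysander Yilmaz, Selin Diaz, Xochitl Baker, Lucia Fujita, Frank Cohen, Quinn Tanaka, Sam Hassan. That is 9.

9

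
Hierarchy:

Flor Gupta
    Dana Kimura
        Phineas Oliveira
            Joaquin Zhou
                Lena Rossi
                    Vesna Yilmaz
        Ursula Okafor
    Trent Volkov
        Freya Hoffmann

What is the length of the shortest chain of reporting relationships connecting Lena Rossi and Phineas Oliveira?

2

Lena Rossi is in Phineas Oliveira's organization: the chain from Lena Rossi up to Phineas Oliveira is Lena Rossi → Joaquin Zhou → Phineas Oliveira, which is 2 links.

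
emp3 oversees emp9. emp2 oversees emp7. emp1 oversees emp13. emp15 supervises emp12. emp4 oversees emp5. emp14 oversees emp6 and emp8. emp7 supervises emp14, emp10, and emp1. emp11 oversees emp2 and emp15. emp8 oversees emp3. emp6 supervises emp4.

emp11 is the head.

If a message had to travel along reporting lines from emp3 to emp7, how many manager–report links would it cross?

emp3 is in emp7's organization: the chain from emp3 up to emp7 is emp3 → emp8 → emp14 → emp7, which is 3 links.

3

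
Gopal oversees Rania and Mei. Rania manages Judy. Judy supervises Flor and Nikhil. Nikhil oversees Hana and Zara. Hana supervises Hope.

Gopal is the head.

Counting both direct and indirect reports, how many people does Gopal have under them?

Gopal directly manages Rania, Mei. Under Rania: Judy, Nikhil, Zara, Hana, Hope, Flor (6). Mei has no reports. So Gopal's organization is 2 direct reports plus everyone under them: 7 + 1 = 8.

8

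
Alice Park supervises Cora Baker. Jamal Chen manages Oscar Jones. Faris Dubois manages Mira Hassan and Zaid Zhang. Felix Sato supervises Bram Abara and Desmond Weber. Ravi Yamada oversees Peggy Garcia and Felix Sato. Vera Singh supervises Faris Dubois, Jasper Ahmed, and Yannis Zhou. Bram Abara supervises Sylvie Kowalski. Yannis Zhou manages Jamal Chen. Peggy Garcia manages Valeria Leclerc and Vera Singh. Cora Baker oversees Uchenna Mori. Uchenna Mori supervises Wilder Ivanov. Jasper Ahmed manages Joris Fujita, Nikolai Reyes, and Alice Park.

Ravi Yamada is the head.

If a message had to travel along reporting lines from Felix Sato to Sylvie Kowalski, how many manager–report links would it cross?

Sylvie Kowalski is in Felix Sato's organization: the chain from Sylvie Kowalski up to Felix Sato is Sylvie Kowalski → Bram Abara → Felix Sato, which is 2 links.

2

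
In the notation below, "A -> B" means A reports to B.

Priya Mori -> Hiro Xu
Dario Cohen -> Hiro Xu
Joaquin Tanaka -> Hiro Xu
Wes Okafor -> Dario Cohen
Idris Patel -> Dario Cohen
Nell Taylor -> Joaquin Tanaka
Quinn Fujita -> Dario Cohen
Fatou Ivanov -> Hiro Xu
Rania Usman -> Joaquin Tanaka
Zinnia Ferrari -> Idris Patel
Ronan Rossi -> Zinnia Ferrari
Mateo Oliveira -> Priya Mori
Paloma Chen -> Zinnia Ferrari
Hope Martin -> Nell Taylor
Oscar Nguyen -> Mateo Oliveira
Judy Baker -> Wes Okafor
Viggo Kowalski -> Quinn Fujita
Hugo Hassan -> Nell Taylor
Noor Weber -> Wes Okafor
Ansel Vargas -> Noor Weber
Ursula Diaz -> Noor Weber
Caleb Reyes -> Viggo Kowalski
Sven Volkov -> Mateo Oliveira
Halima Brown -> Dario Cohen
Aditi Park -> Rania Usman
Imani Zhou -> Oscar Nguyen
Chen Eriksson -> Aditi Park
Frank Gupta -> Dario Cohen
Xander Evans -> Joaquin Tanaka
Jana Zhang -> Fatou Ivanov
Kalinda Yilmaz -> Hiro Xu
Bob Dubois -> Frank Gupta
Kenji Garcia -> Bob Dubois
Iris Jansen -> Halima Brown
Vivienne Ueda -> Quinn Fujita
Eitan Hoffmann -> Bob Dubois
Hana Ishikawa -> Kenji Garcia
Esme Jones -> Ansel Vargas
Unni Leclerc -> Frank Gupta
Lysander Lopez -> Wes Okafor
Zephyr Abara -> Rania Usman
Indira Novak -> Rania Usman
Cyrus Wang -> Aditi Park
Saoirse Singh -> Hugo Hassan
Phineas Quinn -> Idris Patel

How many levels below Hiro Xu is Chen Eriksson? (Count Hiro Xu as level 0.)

Chain from Chen Eriksson up to Hiro Xu: Chen Eriksson → Aditi Park → Rania Usman → Joaquin Tanaka → Hiro Xu. That is 4 steps up, so Chen Eriksson is 4 levels below Hiro Xu.

4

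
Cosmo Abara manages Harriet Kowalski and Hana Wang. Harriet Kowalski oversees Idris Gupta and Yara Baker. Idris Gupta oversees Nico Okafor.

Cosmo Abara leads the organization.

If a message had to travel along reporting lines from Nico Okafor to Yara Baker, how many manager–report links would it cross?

3

Nico Okafor is 2 levels below Harriet Kowalski, and Yara Baker is 1 level below Harriet Kowalski (their lowest common manager). The shortest path runs up from Nico Okafor to Harriet Kowalski and back down to Yara Baker: 2 + 1 = 3 links.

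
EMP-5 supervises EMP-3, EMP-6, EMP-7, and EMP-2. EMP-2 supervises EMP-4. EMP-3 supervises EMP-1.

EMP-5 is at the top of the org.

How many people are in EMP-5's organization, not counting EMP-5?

EMP-5 directly manages EMP-3, EMP-6, EMP-7, EMP-2. Under EMP-3: EMP-1 (1). EMP-6 has no reports. EMP-7 has no reports. Under EMP-2: EMP-4 (1). So EMP-5's organization is 4 direct reports plus everyone under them: 2 + 1 + 1 + 2 = 6.

6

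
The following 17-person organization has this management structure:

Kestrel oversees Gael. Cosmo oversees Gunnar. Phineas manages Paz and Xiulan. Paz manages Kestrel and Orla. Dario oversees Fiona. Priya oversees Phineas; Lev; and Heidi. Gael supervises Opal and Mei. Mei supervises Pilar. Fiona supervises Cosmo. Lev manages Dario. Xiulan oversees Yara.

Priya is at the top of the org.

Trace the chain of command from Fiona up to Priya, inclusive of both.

Fiona -> Dario -> Lev -> Priya

Fiona reports to Dario. Dario reports to Lev. Lev reports to Priya. Priya is at the top.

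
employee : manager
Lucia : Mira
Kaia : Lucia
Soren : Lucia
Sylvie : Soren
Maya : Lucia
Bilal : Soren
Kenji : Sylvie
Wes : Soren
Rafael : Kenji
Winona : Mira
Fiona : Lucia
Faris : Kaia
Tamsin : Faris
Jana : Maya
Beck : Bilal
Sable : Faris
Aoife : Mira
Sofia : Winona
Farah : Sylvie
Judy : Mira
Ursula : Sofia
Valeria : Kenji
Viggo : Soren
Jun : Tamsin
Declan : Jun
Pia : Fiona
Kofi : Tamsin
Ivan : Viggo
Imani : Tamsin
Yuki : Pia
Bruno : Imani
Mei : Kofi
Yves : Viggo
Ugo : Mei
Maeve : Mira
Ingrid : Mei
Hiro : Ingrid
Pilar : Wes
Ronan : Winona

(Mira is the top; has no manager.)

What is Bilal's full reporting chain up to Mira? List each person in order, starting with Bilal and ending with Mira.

Bilal reports to Soren. Soren reports to Lucia. Lucia reports to Mira. Mira is at the top.

Bilal -> Soren -> Lucia -> Mira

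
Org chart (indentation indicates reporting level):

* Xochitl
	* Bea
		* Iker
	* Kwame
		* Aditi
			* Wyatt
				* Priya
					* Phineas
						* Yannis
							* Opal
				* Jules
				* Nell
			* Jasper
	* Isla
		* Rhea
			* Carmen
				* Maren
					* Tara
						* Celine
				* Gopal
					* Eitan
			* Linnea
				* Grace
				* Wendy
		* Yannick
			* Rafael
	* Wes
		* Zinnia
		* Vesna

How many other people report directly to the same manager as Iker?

0

Iker reports to Bea, and Bea has no other direct reports. Iker has 0 peers.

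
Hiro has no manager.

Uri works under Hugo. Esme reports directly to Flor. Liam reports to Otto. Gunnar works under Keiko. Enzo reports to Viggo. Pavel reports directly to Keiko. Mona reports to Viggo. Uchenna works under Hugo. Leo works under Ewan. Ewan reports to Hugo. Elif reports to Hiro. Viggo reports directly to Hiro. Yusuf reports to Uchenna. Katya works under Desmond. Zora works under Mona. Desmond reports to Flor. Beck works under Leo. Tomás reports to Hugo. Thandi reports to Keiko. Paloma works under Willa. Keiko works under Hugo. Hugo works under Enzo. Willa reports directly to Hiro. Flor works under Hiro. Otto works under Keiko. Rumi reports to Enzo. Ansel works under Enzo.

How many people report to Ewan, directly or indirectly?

Ewan directly manages Leo. Under Leo: Beck (1). That's 2 in total.

2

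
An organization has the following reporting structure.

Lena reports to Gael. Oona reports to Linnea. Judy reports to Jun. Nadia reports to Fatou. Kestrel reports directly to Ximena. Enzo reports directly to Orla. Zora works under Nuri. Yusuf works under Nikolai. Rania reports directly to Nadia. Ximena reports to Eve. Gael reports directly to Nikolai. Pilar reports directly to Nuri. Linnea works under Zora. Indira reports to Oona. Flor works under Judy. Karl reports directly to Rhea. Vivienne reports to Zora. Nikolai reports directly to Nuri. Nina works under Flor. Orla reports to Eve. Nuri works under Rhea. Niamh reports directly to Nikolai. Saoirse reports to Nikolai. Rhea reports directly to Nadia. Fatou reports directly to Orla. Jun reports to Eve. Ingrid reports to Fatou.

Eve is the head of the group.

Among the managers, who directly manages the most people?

Nikolai

Direct-report counts: Eve has 3; Orla has 2; Fatou has 2; Nadia has 2; Rhea has 2; Nuri has 3; Nikolai has 4; Gael has 1; Zora has 2; Linnea has 1; Oona has 1; Jun has 1; Judy has 1; Flor has 1; Ximena has 1. The largest is 4, held by Nikolai.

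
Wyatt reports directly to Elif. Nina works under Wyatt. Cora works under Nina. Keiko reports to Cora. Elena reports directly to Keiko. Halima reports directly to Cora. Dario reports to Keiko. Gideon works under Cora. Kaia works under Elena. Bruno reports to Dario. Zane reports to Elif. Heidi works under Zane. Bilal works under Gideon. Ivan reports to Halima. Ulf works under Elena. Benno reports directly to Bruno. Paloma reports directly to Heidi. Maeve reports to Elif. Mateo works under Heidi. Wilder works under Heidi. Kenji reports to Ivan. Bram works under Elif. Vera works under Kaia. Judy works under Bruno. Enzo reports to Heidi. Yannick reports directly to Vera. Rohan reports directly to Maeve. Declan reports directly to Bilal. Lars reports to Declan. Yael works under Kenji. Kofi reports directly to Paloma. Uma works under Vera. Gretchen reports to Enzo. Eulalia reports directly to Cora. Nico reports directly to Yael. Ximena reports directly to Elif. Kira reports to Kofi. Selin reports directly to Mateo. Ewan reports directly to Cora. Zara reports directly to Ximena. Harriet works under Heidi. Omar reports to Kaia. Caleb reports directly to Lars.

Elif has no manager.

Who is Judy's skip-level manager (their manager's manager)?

Judy reports to Bruno, and Bruno reports to Dario. So Judy's skip-level manager is Dario.

Dario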